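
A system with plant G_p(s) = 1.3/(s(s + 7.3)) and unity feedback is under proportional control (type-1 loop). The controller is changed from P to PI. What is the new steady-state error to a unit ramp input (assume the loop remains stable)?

0

The integrator raises the loop to type 2, so K_v → ∞ and e_ss to a ramp is zero.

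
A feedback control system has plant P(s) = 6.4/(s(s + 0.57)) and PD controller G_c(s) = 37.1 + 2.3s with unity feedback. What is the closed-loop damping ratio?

Forward path: (37.1 + 2.3s)·6.4/(s(s+0.57)). The closed-loop characteristic equation is s² + (0.57 + 6.4·2.3)s + 6.4·37.1 = 0.
That is s² + 15.29s + 237.4 = 0, so ω_n = 15.41 rad/s and ζ = 15.29/(2·15.41) = 0.4961.

ζ = 0.496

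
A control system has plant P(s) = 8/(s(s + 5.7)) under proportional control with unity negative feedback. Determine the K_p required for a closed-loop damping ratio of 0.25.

K_p = 16.2

Closed-loop characteristic equation: s² + 5.7s + K_p·8 = 0.
So ω_n = √(8K_p) and 2ζω_n = 5.7, giving ζ = 5.7/(2√(8K_p)).
Setting ζ = 0.25: √(8K_p) = 5.7/(2·0.25) = 11.4, so K_p = 130/8 = 16.2.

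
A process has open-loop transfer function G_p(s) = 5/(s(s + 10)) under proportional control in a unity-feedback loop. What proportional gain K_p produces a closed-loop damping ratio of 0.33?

Closed-loop characteristic equation: s² + 10s + K_p·5 = 0.
So ω_n = √(5K_p) and 2ζω_n = 10, giving ζ = 10/(2√(5K_p)).
Setting ζ = 0.33: √(5K_p) = 10/(2·0.33) = 15.15, so K_p = 229.6/5 = 45.9.

K_p = 45.9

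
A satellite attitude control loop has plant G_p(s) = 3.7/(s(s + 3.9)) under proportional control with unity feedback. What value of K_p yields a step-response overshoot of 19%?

From %OS = 100·exp(−πζ/√(1−ζ²)) = 19%, ζ = −ln(0.19)/√(π²+ln²(0.19)) = 0.4673.
Characteristic equation s² + 3.9s + 3.7K_p = 0 gives ζ = 3.9/(2√(3.7K_p)).
Setting ζ = 0.4673: √(3.7K_p) = 3.9/(2·0.4673) = 4.172, so K_p = 17.41/3.7 = 4.71.

K_p = 4.71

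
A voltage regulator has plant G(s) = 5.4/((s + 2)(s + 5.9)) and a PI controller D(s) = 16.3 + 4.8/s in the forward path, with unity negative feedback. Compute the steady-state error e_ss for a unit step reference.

0

The open loop D(s)G(s) has a pole at the origin (type 1), so the static position error constant is infinite and e_ss = 1/(1+∞) = 0.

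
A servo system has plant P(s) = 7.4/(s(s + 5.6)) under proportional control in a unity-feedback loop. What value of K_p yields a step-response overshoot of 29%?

K_p = 7.88

From %OS = 100·exp(−πζ/√(1−ζ²)) = 29%, ζ = −ln(0.29)/√(π²+ln²(0.29)) = 0.3666.
Characteristic equation s² + 5.6s + 7.4K_p = 0 gives ζ = 5.6/(2√(7.4K_p)).
Setting ζ = 0.3666: √(7.4K_p) = 5.6/(2·0.3666) = 7.638, so K_p = 58.34/7.4 = 7.88.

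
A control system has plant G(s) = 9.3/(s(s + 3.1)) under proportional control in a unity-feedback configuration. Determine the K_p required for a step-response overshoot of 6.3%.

K_p = 0.592

From %OS = 100·exp(−πζ/√(1−ζ²)) = 6.3%, ζ = −ln(0.063)/√(π²+ln²(0.063)) = 0.6606.
Characteristic equation s² + 3.1s + 9.3K_p = 0 gives ζ = 3.1/(2√(9.3K_p)).
Setting ζ = 0.6606: √(9.3K_p) = 3.1/(2·0.6606) = 2.346, so K_p = 5.505/9.3 = 0.592.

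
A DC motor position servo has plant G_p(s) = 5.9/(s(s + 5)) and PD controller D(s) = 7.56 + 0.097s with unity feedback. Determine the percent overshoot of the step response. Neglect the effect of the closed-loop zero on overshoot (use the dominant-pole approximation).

23.6%

Forward path: (7.56 + 0.097s)·5.9/(s(s+5)). The closed-loop characteristic equation is s² + (5 + 5.9·0.097)s + 5.9·7.56 = 0.
That is s² + 5.572s + 44.6 = 0, so ω_n = 6.679 rad/s and ζ = 5.572/(2·6.679) = 0.4172.
%OS = 100·exp(−πζ/√(1−ζ²)) = 23.6%.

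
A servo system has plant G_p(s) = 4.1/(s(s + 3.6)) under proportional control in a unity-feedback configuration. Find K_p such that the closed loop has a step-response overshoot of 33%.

K_p = 7.14

From %OS = 100·exp(−πζ/√(1−ζ²)) = 33%, ζ = −ln(0.33)/√(π²+ln²(0.33)) = 0.3328.
Characteristic equation s² + 3.6s + 4.1K_p = 0 gives ζ = 3.6/(2√(4.1K_p)).
Setting ζ = 0.3328: √(4.1K_p) = 3.6/(2·0.3328) = 5.409, so K_p = 29.26/4.1 = 7.14.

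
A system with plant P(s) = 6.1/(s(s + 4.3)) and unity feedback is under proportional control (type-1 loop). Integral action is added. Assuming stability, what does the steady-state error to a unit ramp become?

The integrator raises the loop to type 2, so K_v → ∞ and e_ss to a ramp is zero.

0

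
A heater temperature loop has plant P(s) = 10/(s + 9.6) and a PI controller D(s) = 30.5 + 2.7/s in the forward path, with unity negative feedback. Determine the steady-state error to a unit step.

The open loop D(s)P(s) has a pole at the origin (type 1), so the static position error constant is infinite and e_ss = 1/(1+∞) = 0.

0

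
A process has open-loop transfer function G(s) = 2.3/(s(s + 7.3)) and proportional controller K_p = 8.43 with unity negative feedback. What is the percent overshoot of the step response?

Closed-loop characteristic equation: s² + 7.3s + 19.39 = 0, so ω_n = 4.403 rad/s and ζ = 7.3/(2·4.403) = 0.8289.
%OS = 100·exp(−πζ/√(1−ζ²)) = 100·exp(−π·0.8289/√0.3129) = 0.951%.

0.951%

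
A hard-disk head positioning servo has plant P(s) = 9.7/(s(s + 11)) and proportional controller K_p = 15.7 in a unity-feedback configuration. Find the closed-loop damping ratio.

The closed-loop denominator is s(s+11) + 15.7·9.7 = s² + 11s + 152.3.
So ω_n² = 152.3 ⇒ ω_n = 12.34 rad/s, and ζ = 11/(2ω_n) = 0.446.

ζ = 0.446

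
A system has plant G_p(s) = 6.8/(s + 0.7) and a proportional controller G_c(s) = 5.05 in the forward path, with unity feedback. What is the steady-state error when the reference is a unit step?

The loop is type 0. Static position error constant K_pos = G_c(0)·G_p(0) = 5.05·9.714 = 49.06.
Steady-state error to a unit step: e_ss = 1/(1+K_pos) = 1/50.06 = 0.02.

0.02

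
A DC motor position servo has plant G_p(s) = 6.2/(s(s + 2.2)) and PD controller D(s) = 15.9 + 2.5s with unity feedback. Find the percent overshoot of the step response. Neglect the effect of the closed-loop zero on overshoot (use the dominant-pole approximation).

Forward path: (15.9 + 2.5s)·6.2/(s(s+2.2)). The closed-loop characteristic equation is s² + (2.2 + 6.2·2.5)s + 6.2·15.9 = 0.
That is s² + 17.7s + 98.58 = 0, so ω_n = 9.929 rad/s and ζ = 17.7/(2·9.929) = 0.8914.
%OS = 100·exp(−πζ/√(1−ζ²)) = 0.208%.

0.208%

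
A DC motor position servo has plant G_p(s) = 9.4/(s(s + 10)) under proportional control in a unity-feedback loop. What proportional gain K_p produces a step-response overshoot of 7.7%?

K_p = 6.65

From %OS = 100·exp(−πζ/√(1−ζ²)) = 7.7%, ζ = −ln(0.077)/√(π²+ln²(0.077)) = 0.6323.
Characteristic equation s² + 10s + 9.4K_p = 0 gives ζ = 10/(2√(9.4K_p)).
Setting ζ = 0.6323: √(9.4K_p) = 10/(2·0.6323) = 7.908, so K_p = 62.53/9.4 = 6.65.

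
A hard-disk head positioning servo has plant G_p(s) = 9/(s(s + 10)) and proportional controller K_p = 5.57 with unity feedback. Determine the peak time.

From 1 + K_pG_p(s) = 0: s² + 10s + 50.13 = 0 ⇒ ω_n = 7.08, ζ = 0.7062.
Damped frequency ω_d = ω_n√(1−ζ²) = 5.013 rad/s, so peak time T_p = π/ω_d = 0.627 s.

T_p = 0.627 s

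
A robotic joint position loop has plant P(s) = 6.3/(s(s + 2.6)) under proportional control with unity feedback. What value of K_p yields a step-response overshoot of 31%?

From %OS = 100·exp(−πζ/√(1−ζ²)) = 31%, ζ = −ln(0.31)/√(π²+ln²(0.31)) = 0.3493.
Characteristic equation s² + 2.6s + 6.3K_p = 0 gives ζ = 2.6/(2√(6.3K_p)).
Setting ζ = 0.3493: √(6.3K_p) = 2.6/(2·0.3493) = 3.722, so K_p = 13.85/6.3 = 2.2.

K_p = 2.2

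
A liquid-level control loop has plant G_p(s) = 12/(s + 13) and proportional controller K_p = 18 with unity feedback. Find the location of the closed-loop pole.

s = -229

Closed-loop transfer function: T(s) = K_p·G_p(s)/(1 + K_p·G_p(s)) = 216/(s + 13 + 216) = 216/(s + 229).
The closed-loop pole is at s = −229.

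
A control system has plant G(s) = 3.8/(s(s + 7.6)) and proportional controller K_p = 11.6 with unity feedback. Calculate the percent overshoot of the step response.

From 1 + K_pG(s) = 0: s² + 7.6s + 44.08 = 0 ⇒ ω_n = 6.639, ζ = 0.5724.
%OS = 100·exp(−πζ/√(1−ζ²)) = 100·exp(−π·0.5724/√0.6724) = 11.2%.

11.2%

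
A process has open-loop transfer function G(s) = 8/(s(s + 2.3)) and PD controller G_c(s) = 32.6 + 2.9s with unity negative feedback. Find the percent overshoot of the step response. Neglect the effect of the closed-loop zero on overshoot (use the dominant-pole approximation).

1.76%

Forward path: (32.6 + 2.9s)·8/(s(s+2.3)). The closed-loop characteristic equation is s² + (2.3 + 8·2.9)s + 8·32.6 = 0.
That is s² + 25.5s + 260.8 = 0, so ω_n = 16.15 rad/s and ζ = 25.5/(2·16.15) = 0.7895.
%OS = 100·exp(−πζ/√(1−ζ²)) = 1.76%.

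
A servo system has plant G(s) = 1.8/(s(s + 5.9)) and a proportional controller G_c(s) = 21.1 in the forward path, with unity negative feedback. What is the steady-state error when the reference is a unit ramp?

The loop has one pole at the origin (type 1). Velocity error constant K_v = lim_{s→0} s·G_c(s)G(s) = 21.1·1.8/5.9 = 6.437.
Steady-state error to a unit ramp: e_ss = 1/K_v = 0.155.

0.155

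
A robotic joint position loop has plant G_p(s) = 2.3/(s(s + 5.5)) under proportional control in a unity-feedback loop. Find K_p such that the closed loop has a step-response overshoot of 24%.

From %OS = 100·exp(−πζ/√(1−ζ²)) = 24%, ζ = −ln(0.24)/√(π²+ln²(0.24)) = 0.4136.
Characteristic equation s² + 5.5s + 2.3K_p = 0 gives ζ = 5.5/(2√(2.3K_p)).
Setting ζ = 0.4136: √(2.3K_p) = 5.5/(2·0.4136) = 6.649, so K_p = 44.21/2.3 = 19.2.

K_p = 19.2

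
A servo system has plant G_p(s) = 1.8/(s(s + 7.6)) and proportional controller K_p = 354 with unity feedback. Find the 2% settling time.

T_s ≈ 1.05 s

Closed-loop characteristic equation: s² + 7.6s + 637.2 = 0, so ω_n = 25.24 rad/s and ζ = 7.6/(2·25.24) = 0.1505.
2% settling time T_s ≈ 4/(ζω_n) = 4/3.8 = 1.05 s.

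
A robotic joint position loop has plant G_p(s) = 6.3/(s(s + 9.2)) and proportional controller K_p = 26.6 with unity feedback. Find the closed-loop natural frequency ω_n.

With unity feedback the closed-loop characteristic equation is s² + 9.2s + 26.6·6.3 = s² + 9.2s + 167.6 = 0.
Matching s² + 2ζω_n s + ω_n²: ω_n = √167.6 = 12.95 rad/s and 2ζω_n = 9.2, so ζ = 9.2/(2·12.95) = 0.355.

ω_n = 12.9 rad/s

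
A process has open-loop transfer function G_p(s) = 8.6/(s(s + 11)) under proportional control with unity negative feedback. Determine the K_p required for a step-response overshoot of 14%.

K_p = 12.5

From %OS = 100·exp(−πζ/√(1−ζ²)) = 14%, ζ = −ln(0.14)/√(π²+ln²(0.14)) = 0.5305.
Characteristic equation s² + 11s + 8.6K_p = 0 gives ζ = 11/(2√(8.6K_p)).
Setting ζ = 0.5305: √(8.6K_p) = 11/(2·0.5305) = 10.37, so K_p = 107.5/8.6 = 12.5.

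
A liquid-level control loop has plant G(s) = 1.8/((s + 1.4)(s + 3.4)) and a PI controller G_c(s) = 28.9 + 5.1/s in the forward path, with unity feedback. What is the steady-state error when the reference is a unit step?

The open loop G_c(s)G(s) has a pole at the origin (type 1), so the static position error constant is infinite and e_ss = 1/(1+∞) = 0.

0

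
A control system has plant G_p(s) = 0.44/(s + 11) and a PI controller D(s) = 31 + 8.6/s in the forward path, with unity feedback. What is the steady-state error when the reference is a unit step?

0

The open loop D(s)G_p(s) has a pole at the origin (type 1), so the static position error constant is infinite and e_ss = 1/(1+∞) = 0.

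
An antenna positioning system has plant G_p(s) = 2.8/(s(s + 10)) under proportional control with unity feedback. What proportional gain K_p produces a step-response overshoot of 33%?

From %OS = 100·exp(−πζ/√(1−ζ²)) = 33%, ζ = −ln(0.33)/√(π²+ln²(0.33)) = 0.3328.
Characteristic equation s² + 10s + 2.8K_p = 0 gives ζ = 10/(2√(2.8K_p)).
Setting ζ = 0.3328: √(2.8K_p) = 10/(2·0.3328) = 15.02, so K_p = 225.7/2.8 = 80.6.

K_p = 80.6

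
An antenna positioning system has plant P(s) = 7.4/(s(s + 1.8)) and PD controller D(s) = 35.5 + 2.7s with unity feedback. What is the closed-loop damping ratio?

Forward path: (35.5 + 2.7s)·7.4/(s(s+1.8)). The closed-loop characteristic equation is s² + (1.8 + 7.4·2.7)s + 7.4·35.5 = 0.
That is s² + 21.78s + 262.7 = 0, so ω_n = 16.21 rad/s and ζ = 21.78/(2·16.21) = 0.6719.

ζ = 0.672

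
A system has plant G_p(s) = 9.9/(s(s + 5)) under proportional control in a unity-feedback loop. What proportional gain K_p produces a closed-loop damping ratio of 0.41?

K_p = 3.76

Closed-loop characteristic equation: s² + 5s + K_p·9.9 = 0.
So ω_n = √(9.9K_p) and 2ζω_n = 5, giving ζ = 5/(2√(9.9K_p)).
Setting ζ = 0.41: √(9.9K_p) = 5/(2·0.41) = 6.098, so K_p = 37.18/9.9 = 3.76.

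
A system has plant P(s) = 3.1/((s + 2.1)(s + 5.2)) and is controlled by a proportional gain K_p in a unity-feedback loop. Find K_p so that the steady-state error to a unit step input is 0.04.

For a type-0 loop with proportional control, e_ss = 1/(1 + K_p·P(0)).
P(0) = 0.2839. Require 1/(1 + K_p·0.2839) = 0.04, so 1 + 0.2839·K_p = 25.
K_p = (25 − 1)/0.2839 = 84.5.

K_p = 84.5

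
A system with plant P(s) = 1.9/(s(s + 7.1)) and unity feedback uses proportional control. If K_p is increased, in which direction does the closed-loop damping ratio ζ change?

decrease

ζ = 7.1/(2√(1.9K_p)); increasing K_p raises the denominator, so ζ falls.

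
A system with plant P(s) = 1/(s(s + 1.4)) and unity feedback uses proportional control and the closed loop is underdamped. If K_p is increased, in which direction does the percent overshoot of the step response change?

increase

Characteristic equation s² + 1.4s + K_p·1 = 0: raising K_p raises ω_n while 2ζω_n = 1.4 is fixed, so ζ falls and overshoot grows.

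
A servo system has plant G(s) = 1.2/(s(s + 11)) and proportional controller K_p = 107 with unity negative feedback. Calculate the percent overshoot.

The closed-loop denominator s² + 11s + 128.4 gives ω_n = √128.4 = 11.33 and ζ = 11/(2ω_n) = 0.4854.
%OS = 100·exp(−πζ/√(1−ζ²)) = 100·exp(−π·0.4854/√0.7644) = 17.5%.

17.5%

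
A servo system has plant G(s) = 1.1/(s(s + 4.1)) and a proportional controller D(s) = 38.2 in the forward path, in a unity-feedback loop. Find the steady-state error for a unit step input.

0

The open loop D(s)G(s) has a pole at the origin (type 1), so the static position error constant is infinite and e_ss = 1/(1+∞) = 0.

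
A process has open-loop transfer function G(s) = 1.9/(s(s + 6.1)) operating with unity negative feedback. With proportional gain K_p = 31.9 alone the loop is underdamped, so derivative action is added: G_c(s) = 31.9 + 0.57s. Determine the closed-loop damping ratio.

ζ = 0.461

Forward path: (31.9 + 0.57s)·1.9/(s(s+6.1)). The closed-loop characteristic equation is s² + (6.1 + 1.9·0.57)s + 1.9·31.9 = 0.
That is s² + 7.183s + 60.61 = 0, so ω_n = 7.785 rad/s and ζ = 7.183/(2·7.785) = 0.4613.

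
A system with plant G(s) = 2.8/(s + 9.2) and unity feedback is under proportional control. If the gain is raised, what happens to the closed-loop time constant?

decrease

Closed-loop pole is at s = −(9.2+K_p·2.8); larger K_p moves it further left, so τ = 1/(9.2+K_p·2.8) decreases.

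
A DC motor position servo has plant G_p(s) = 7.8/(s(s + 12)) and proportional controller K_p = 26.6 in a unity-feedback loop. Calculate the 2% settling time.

T_s ≈ 0.667 s

Closed-loop characteristic equation: s² + 12s + 207.5 = 0, so ω_n = 14.4 rad/s and ζ = 12/(2·14.4) = 0.4165.
2% settling time T_s ≈ 4/(ζω_n) = 4/6 = 0.667 s.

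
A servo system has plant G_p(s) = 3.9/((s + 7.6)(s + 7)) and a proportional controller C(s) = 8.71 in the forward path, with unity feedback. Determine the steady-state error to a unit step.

0.61

The loop is type 0. Static position error constant K_pos = C(0)·G_p(0) = 8.71·0.07331 = 0.6385.
Steady-state error to a unit step: e_ss = 1/(1+K_pos) = 1/1.639 = 0.61.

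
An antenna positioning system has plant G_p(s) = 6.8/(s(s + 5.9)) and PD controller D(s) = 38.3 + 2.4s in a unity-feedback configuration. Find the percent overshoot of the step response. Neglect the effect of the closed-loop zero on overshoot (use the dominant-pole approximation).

Forward path: (38.3 + 2.4s)·6.8/(s(s+5.9)). The closed-loop characteristic equation is s² + (5.9 + 6.8·2.4)s + 6.8·38.3 = 0.
That is s² + 22.22s + 260.4 = 0, so ω_n = 16.14 rad/s and ζ = 22.22/(2·16.14) = 0.6884.
%OS = 100·exp(−πζ/√(1−ζ²)) = 5.07%.

5.07%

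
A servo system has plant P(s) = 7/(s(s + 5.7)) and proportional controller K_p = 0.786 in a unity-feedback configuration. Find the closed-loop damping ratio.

ζ = 1.22

1 + K_p·P(s) = 0 gives s² + 5.7s + 5.502 = 0.
So ω_n² = 5.502 ⇒ ω_n = 2.346 rad/s, and ζ = 5.7/(2ω_n) = 1.22.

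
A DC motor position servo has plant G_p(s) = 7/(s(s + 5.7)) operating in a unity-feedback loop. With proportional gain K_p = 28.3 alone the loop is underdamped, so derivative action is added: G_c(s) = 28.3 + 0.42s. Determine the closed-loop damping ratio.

ζ = 0.307

Forward path: (28.3 + 0.42s)·7/(s(s+5.7)). The closed-loop characteristic equation is s² + (5.7 + 7·0.42)s + 7·28.3 = 0.
That is s² + 8.64s + 198.1 = 0, so ω_n = 14.07 rad/s and ζ = 8.64/(2·14.07) = 0.3069.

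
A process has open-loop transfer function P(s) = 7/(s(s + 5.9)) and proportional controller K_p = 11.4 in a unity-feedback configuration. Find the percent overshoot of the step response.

From 1 + K_pP(s) = 0: s² + 5.9s + 79.8 = 0 ⇒ ω_n = 8.933, ζ = 0.3302.
%OS = 100·exp(−πζ/√(1−ζ²)) = 100·exp(−π·0.3302/√0.8909) = 33.3%.

33.3%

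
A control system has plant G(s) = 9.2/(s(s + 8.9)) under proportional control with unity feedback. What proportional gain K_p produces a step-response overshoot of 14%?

From %OS = 100·exp(−πζ/√(1−ζ²)) = 14%, ζ = −ln(0.14)/√(π²+ln²(0.14)) = 0.5305.
Characteristic equation s² + 8.9s + 9.2K_p = 0 gives ζ = 8.9/(2√(9.2K_p)).
Setting ζ = 0.5305: √(9.2K_p) = 8.9/(2·0.5305) = 8.388, so K_p = 70.36/9.2 = 7.65.

K_p = 7.65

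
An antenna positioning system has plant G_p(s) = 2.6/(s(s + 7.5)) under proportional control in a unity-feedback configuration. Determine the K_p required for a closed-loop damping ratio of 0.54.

Closed-loop characteristic equation: s² + 7.5s + K_p·2.6 = 0.
So ω_n = √(2.6K_p) and 2ζω_n = 7.5, giving ζ = 7.5/(2√(2.6K_p)).
Setting ζ = 0.54: √(2.6K_p) = 7.5/(2·0.54) = 6.944, so K_p = 48.23/2.6 = 18.5.

K_p = 18.5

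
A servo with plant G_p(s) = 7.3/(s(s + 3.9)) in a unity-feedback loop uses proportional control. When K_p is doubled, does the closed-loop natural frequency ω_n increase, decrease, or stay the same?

ω_n = √(7.3·K_p), which grows with K_p.

increase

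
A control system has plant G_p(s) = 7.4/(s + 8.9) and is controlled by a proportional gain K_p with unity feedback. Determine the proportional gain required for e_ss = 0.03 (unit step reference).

Steady-state error for a unit step on this type-0 loop is 1/(1 + K_p·G_p(0)).
G_p(0) = 0.8315. Require 1/(1 + K_p·0.8315) = 0.03, so 1 + 0.8315·K_p = 33.33.
K_p = (33.33 − 1)/0.8315 = 38.9.

K_p = 38.9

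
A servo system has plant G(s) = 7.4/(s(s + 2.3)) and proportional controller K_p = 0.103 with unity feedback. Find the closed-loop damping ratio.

ζ = 1.32

With unity feedback the closed-loop characteristic equation is s² + 2.3s + 0.103·7.4 = s² + 2.3s + 0.7622 = 0.
So ω_n² = 0.7622 ⇒ ω_n = 0.873 rad/s, and ζ = 2.3/(2ω_n) = 1.32.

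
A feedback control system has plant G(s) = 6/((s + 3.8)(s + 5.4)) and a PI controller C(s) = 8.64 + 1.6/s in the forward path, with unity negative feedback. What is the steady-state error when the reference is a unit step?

0

The open loop C(s)G(s) has a pole at the origin (type 1), so the static position error constant is infinite and e_ss = 1/(1+∞) = 0.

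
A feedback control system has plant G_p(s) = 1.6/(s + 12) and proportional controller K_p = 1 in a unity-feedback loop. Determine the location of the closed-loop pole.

s = -13.6

Closed-loop transfer function: T(s) = K_p·G_p(s)/(1 + K_p·G_p(s)) = 1.6/(s + 12 + 1.6) = 1.6/(s + 13.6).
The closed-loop pole is at s = −13.6.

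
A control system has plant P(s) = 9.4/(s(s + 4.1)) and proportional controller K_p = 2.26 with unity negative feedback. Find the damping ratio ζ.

ζ = 0.445

With unity feedback the closed-loop characteristic equation is s² + 4.1s + 2.26·9.4 = s² + 4.1s + 21.24 = 0.
So ω_n² = 21.24 ⇒ ω_n = 4.609 rad/s, and ζ = 4.1/(2ω_n) = 0.445.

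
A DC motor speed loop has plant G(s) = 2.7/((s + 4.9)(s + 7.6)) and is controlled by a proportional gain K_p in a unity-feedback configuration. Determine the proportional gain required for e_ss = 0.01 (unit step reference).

The loop is type 0, so e_ss(step) = 1/(1 + K_pos) with K_pos = K_p·G(0).
G(0) = 0.0725. Require 1/(1 + K_p·0.0725) = 0.01, so 1 + 0.0725·K_p = 100.
K_p = (100 − 1)/0.0725 = 1370.

K_p = 1370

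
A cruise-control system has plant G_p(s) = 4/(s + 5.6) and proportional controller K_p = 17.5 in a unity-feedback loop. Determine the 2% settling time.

T_s ≈ 0.0529 s

Closed-loop transfer function: T(s) = K_p·G_p(s)/(1 + K_p·G_p(s)) = 70/(s + 5.6 + 70) = 70/(s + 75.6).
Time constant τ = 1/75.6 = 0.01323 s, so the 2% settling time is about 4τ = 0.0529 s.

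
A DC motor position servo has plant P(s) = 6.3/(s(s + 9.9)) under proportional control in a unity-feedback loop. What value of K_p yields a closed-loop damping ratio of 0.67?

Closed-loop characteristic equation: s² + 9.9s + K_p·6.3 = 0.
So ω_n = √(6.3K_p) and 2ζω_n = 9.9, giving ζ = 9.9/(2√(6.3K_p)).
Setting ζ = 0.67: √(6.3K_p) = 9.9/(2·0.67) = 7.388, so K_p = 54.58/6.3 = 8.66.

K_p = 8.66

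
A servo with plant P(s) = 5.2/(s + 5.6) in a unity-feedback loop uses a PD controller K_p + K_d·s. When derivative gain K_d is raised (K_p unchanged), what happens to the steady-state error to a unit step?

At s = 0 the derivative term contributes nothing: C(0) = K_p regardless of K_d, so K_pos = K_p·P(0) and e_ss are unchanged.

unchanged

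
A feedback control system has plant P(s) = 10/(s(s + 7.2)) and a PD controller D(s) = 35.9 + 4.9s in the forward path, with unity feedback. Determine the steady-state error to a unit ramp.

The loop has one pole at the origin (type 1). Velocity error constant K_v = lim_{s→0} s·D(s)P(s) = 35.9·10/7.2 = 49.86.
Steady-state error to a unit ramp: e_ss = 1/K_v = 0.0201.

0.0201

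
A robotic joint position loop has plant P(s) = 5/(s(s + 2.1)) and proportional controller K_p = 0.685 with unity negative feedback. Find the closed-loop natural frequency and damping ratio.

ω_n = 1.85 rad/s, ζ = 0.567

1 + K_p·P(s) = 0 gives s² + 2.1s + 3.425 = 0.
So ω_n² = 3.425 ⇒ ω_n = 1.851 rad/s, and ζ = 2.1/(2ω_n) = 0.567.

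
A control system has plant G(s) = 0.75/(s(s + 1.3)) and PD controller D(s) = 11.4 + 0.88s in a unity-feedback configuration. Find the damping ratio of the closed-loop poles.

Forward path: (11.4 + 0.88s)·0.75/(s(s+1.3)). The closed-loop characteristic equation is s² + (1.3 + 0.75·0.88)s + 0.75·11.4 = 0.
That is s² + 1.96s + 8.55 = 0, so ω_n = 2.924 rad/s and ζ = 1.96/(2·2.924) = 0.3352.

ζ = 0.335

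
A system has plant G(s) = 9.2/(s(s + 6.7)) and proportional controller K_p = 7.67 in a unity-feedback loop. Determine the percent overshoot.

From 1 + K_pG(s) = 0: s² + 6.7s + 70.56 = 0 ⇒ ω_n = 8.4, ζ = 0.3988.
%OS = 100·exp(−πζ/√(1−ζ²)) = 100·exp(−π·0.3988/√0.841) = 25.5%.

25.5%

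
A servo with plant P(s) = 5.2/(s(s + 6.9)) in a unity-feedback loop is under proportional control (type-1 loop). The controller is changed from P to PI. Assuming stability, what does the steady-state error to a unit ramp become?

0

The integrator raises the loop to type 2, so K_v → ∞ and e_ss to a ramp is zero.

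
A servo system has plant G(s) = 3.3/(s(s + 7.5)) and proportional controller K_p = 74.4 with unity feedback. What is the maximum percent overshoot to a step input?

From 1 + K_pG(s) = 0: s² + 7.5s + 245.5 = 0 ⇒ ω_n = 15.67, ζ = 0.2393.
%OS = 100·exp(−πζ/√(1−ζ²)) = 100·exp(−π·0.2393/√0.9427) = 46.1%.

46.1%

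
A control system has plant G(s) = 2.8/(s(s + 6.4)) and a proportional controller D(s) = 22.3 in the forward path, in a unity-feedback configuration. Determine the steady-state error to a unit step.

0

The open loop D(s)G(s) has a pole at the origin (type 1), so the static position error constant is infinite and e_ss = 1/(1+∞) = 0.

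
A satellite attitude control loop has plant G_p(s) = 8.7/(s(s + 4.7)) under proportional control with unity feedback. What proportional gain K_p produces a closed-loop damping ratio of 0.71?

Closed-loop characteristic equation: s² + 4.7s + K_p·8.7 = 0.
So ω_n = √(8.7K_p) and 2ζω_n = 4.7, giving ζ = 4.7/(2√(8.7K_p)).
Setting ζ = 0.71: √(8.7K_p) = 4.7/(2·0.71) = 3.31, so K_p = 10.96/8.7 = 1.26.

K_p = 1.26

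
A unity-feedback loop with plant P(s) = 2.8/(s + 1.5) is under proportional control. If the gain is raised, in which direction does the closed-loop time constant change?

decrease

Closed-loop pole is at s = −(1.5+K_p·2.8); larger K_p moves it further left, so τ = 1/(1.5+K_p·2.8) decreases.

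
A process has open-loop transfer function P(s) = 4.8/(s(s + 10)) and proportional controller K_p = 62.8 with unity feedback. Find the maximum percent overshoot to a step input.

Closed-loop characteristic equation: s² + 10s + 301.4 = 0, so ω_n = 17.36 rad/s and ζ = 10/(2·17.36) = 0.288.
%OS = 100·exp(−πζ/√(1−ζ²)) = 100·exp(−π·0.288/√0.9171) = 38.9%.

38.9%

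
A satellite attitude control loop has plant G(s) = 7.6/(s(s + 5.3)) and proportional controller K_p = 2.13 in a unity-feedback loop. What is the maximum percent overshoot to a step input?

Closed-loop characteristic equation: s² + 5.3s + 16.19 = 0, so ω_n = 4.023 rad/s and ζ = 5.3/(2·4.023) = 0.6586.
%OS = 100·exp(−πζ/√(1−ζ²)) = 100·exp(−π·0.6586/√0.5662) = 6.39%.

6.39%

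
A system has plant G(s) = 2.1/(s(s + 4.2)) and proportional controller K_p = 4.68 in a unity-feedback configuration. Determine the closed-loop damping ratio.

ζ = 0.67

With unity feedback the closed-loop characteristic equation is s² + 4.2s + 4.68·2.1 = s² + 4.2s + 9.828 = 0.
So ω_n² = 9.828 ⇒ ω_n = 3.135 rad/s, and ζ = 4.2/(2ω_n) = 0.67.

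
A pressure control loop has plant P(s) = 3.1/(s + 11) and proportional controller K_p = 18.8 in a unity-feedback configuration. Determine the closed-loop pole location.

Closed-loop transfer function: T(s) = K_p·P(s)/(1 + K_p·P(s)) = 58.28/(s + 11 + 58.28) = 58.28/(s + 69.28).
The closed-loop pole is at s = −69.28.

s = -69.28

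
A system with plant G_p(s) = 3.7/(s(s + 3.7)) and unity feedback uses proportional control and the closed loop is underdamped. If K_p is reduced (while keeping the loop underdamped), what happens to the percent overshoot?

ζ = 3.7/(2√(3.7K_p)) rises as K_p falls; higher damping means less overshoot.

decrease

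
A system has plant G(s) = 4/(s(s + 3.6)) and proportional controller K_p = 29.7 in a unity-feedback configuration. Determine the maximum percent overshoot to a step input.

59.1%

From 1 + K_pG(s) = 0: s² + 3.6s + 118.8 = 0 ⇒ ω_n = 10.9, ζ = 0.1651.
%OS = 100·exp(−πζ/√(1−ζ²)) = 100·exp(−π·0.1651/√0.9727) = 59.1%.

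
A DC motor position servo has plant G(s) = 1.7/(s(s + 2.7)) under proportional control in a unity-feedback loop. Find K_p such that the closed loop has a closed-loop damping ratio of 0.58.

K_p = 3.19

Closed-loop characteristic equation: s² + 2.7s + K_p·1.7 = 0.
So ω_n = √(1.7K_p) and 2ζω_n = 2.7, giving ζ = 2.7/(2√(1.7K_p)).
Setting ζ = 0.58: √(1.7K_p) = 2.7/(2·0.58) = 2.328, so K_p = 5.418/1.7 = 3.19.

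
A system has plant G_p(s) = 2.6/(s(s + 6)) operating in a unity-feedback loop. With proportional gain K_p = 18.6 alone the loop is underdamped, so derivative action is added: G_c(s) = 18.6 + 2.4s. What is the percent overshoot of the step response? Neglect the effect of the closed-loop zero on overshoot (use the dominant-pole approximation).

0.296%

Forward path: (18.6 + 2.4s)·2.6/(s(s+6)). The closed-loop characteristic equation is s² + (6 + 2.6·2.4)s + 2.6·18.6 = 0.
That is s² + 12.24s + 48.36 = 0, so ω_n = 6.954 rad/s and ζ = 12.24/(2·6.954) = 0.8801.
%OS = 100·exp(−πζ/√(1−ζ²)) = 0.296%.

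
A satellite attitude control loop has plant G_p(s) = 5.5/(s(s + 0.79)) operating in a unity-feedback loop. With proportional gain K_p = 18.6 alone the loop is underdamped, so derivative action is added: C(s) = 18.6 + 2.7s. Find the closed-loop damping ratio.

Forward path: (18.6 + 2.7s)·5.5/(s(s+0.79)). The closed-loop characteristic equation is s² + (0.79 + 5.5·2.7)s + 5.5·18.6 = 0.
That is s² + 15.64s + 102.3 = 0, so ω_n = 10.11 rad/s and ζ = 15.64/(2·10.11) = 0.7732.

ζ = 0.773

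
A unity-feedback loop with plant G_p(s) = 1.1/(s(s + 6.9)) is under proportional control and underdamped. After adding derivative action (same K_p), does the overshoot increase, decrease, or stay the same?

decrease

The derivative term adds K·K_d to the s-coefficient of the characteristic equation, raising 2ζω_n while ω_n is unchanged; ζ increases, so overshoot decreases.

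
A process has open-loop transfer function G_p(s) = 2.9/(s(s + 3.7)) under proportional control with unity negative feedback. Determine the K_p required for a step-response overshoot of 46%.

K_p = 20.5

From %OS = 100·exp(−πζ/√(1−ζ²)) = 46%, ζ = −ln(0.46)/√(π²+ln²(0.46)) = 0.24.
Characteristic equation s² + 3.7s + 2.9K_p = 0 gives ζ = 3.7/(2√(2.9K_p)).
Setting ζ = 0.24: √(2.9K_p) = 3.7/(2·0.24) = 7.71, so K_p = 59.44/2.9 = 20.5.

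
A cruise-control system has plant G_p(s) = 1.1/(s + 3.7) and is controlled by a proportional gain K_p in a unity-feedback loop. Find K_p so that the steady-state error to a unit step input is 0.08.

K_p = 38.7

The loop is type 0, so e_ss(step) = 1/(1 + K_pos) with K_pos = K_p·G_p(0).
G_p(0) = 0.2973. Require 1/(1 + K_p·0.2973) = 0.08, so 1 + 0.2973·K_p = 12.5.
K_p = (12.5 − 1)/0.2973 = 38.7.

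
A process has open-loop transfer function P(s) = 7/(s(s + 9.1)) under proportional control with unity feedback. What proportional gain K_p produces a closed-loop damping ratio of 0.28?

K_p = 37.7

Closed-loop characteristic equation: s² + 9.1s + K_p·7 = 0.
So ω_n = √(7K_p) and 2ζω_n = 9.1, giving ζ = 9.1/(2√(7K_p)).
Setting ζ = 0.28: √(7K_p) = 9.1/(2·0.28) = 16.25, so K_p = 264.1/7 = 37.7.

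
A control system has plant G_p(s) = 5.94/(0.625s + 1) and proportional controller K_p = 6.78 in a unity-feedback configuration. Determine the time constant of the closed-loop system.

Closed loop: T(s) = K_p·G_p/(1+K_p·G_p) = 40.27/(0.625s + 1 + 40.27), with pole at s = −(1 + 40.27)/0.625 = −66.04.
Closed-loop time constant τ = 1/66.04 = 0.0151 s.

τ = 0.0151 s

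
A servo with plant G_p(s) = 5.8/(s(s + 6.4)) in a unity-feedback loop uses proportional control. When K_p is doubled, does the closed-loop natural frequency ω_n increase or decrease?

ω_n = √(5.8·K_p), which grows with K_p.

increase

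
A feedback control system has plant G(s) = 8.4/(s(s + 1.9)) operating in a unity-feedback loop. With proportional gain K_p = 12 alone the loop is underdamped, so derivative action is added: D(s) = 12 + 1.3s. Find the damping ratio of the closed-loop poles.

ζ = 0.638

Forward path: (12 + 1.3s)·8.4/(s(s+1.9)). The closed-loop characteristic equation is s² + (1.9 + 8.4·1.3)s + 8.4·12 = 0.
That is s² + 12.82s + 100.8 = 0, so ω_n = 10.04 rad/s and ζ = 12.82/(2·10.04) = 0.6385.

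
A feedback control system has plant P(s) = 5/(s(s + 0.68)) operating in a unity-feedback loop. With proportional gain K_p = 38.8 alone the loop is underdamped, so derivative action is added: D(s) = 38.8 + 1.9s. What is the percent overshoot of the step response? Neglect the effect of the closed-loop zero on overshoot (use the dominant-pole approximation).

29.1%

Forward path: (38.8 + 1.9s)·5/(s(s+0.68)). The closed-loop characteristic equation is s² + (0.68 + 5·1.9)s + 5·38.8 = 0.
That is s² + 10.18s + 194 = 0, so ω_n = 13.93 rad/s and ζ = 10.18/(2·13.93) = 0.3654.
%OS = 100·exp(−πζ/√(1−ζ²)) = 29.1%.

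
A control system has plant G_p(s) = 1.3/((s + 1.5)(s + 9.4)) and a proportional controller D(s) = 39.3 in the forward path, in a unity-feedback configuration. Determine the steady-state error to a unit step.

0.216

The loop is type 0. Static position error constant K_pos = D(0)·G_p(0) = 39.3·0.0922 = 3.623.
Steady-state error to a unit step: e_ss = 1/(1+K_pos) = 1/4.623 = 0.216.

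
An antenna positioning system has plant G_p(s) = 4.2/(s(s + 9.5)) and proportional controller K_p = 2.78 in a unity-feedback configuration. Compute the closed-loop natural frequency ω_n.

1 + K_p·G_p(s) = 0 gives s² + 9.5s + 11.68 = 0.
Matching s² + 2ζω_n s + ω_n²: ω_n = √11.68 = 3.417 rad/s and 2ζω_n = 9.5, so ζ = 9.5/(2·3.417) = 1.39.

ω_n = 3.42 rad/s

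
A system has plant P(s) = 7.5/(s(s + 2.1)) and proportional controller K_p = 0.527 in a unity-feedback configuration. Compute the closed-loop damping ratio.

ζ = 0.528

With unity feedback the closed-loop characteristic equation is s² + 2.1s + 0.527·7.5 = s² + 2.1s + 3.953 = 0.
Matching s² + 2ζω_n s + ω_n²: ω_n = √3.953 = 1.988 rad/s and 2ζω_n = 2.1, so ζ = 2.1/(2·1.988) = 0.528.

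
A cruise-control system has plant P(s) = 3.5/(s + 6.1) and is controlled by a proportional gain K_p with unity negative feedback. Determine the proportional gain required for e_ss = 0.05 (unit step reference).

Steady-state error for a unit step on this type-0 loop is 1/(1 + K_p·P(0)).
P(0) = 0.5738. Require 1/(1 + K_p·0.5738) = 0.05, so 1 + 0.5738·K_p = 20.
K_p = (20 − 1)/0.5738 = 33.1.

K_p = 33.1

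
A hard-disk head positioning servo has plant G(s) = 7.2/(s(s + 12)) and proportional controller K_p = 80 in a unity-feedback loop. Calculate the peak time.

T_p = 0.135 s

From 1 + K_pG(s) = 0: s² + 12s + 576 = 0 ⇒ ω_n = 24, ζ = 0.25.
Damped frequency ω_d = ω_n√(1−ζ²) = 23.24 rad/s, so peak time T_p = π/ω_d = 0.135 s.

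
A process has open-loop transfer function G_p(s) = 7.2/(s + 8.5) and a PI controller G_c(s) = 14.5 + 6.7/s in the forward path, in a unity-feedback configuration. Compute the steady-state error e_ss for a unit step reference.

The open loop G_c(s)G_p(s) has a pole at the origin (type 1), so the static position error constant is infinite and e_ss = 1/(1+∞) = 0.

0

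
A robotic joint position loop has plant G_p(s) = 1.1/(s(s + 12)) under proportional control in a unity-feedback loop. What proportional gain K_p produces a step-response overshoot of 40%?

From %OS = 100·exp(−πζ/√(1−ζ²)) = 40%, ζ = −ln(0.4)/√(π²+ln²(0.4)) = 0.28.
Characteristic equation s² + 12s + 1.1K_p = 0 gives ζ = 12/(2√(1.1K_p)).
Setting ζ = 0.28: √(1.1K_p) = 12/(2·0.28) = 21.43, so K_p = 459.2/1.1 = 417.

K_p = 417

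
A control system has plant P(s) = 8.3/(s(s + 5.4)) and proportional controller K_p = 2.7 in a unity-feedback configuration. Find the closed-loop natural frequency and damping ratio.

ω_n = 4.73 rad/s, ζ = 0.57

1 + K_p·P(s) = 0 gives s² + 5.4s + 22.41 = 0.
So ω_n² = 22.41 ⇒ ω_n = 4.734 rad/s, and ζ = 5.4/(2ω_n) = 0.57.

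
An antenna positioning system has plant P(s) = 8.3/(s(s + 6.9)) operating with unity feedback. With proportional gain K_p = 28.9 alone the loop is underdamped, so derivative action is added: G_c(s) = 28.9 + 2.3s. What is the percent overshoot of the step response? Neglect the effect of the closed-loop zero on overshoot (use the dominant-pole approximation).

Forward path: (28.9 + 2.3s)·8.3/(s(s+6.9)). The closed-loop characteristic equation is s² + (6.9 + 8.3·2.3)s + 8.3·28.9 = 0.
That is s² + 25.99s + 239.9 = 0, so ω_n = 15.49 rad/s and ζ = 25.99/(2·15.49) = 0.8391.
%OS = 100·exp(−πζ/√(1−ζ²)) = 0.787%.

0.787%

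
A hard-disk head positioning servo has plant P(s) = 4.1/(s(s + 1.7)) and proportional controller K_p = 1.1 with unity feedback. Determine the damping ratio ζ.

1 + K_p·P(s) = 0 gives s² + 1.7s + 4.51 = 0.
Matching s² + 2ζω_n s + ω_n²: ω_n = √4.51 = 2.124 rad/s and 2ζω_n = 1.7, so ζ = 1.7/(2·2.124) = 0.4.

ζ = 0.4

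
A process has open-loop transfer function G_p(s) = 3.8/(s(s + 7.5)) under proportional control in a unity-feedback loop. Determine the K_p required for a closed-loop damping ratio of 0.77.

K_p = 6.24

Closed-loop characteristic equation: s² + 7.5s + K_p·3.8 = 0.
So ω_n = √(3.8K_p) and 2ζω_n = 7.5, giving ζ = 7.5/(2√(3.8K_p)).
Setting ζ = 0.77: √(3.8K_p) = 7.5/(2·0.77) = 4.87, so K_p = 23.72/3.8 = 6.24.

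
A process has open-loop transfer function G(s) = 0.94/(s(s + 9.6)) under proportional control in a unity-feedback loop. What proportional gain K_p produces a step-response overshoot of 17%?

From %OS = 100·exp(−πζ/√(1−ζ²)) = 17%, ζ = −ln(0.17)/√(π²+ln²(0.17)) = 0.4913.
Characteristic equation s² + 9.6s + 0.94K_p = 0 gives ζ = 9.6/(2√(0.94K_p)).
Setting ζ = 0.4913: √(0.94K_p) = 9.6/(2·0.4913) = 9.771, so K_p = 95.46/0.94 = 102.

K_p = 102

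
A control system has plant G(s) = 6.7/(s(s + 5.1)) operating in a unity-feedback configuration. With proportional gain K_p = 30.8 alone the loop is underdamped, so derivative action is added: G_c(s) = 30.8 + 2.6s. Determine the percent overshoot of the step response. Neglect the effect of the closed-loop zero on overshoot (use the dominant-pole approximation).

1.9%

Forward path: (30.8 + 2.6s)·6.7/(s(s+5.1)). The closed-loop characteristic equation is s² + (5.1 + 6.7·2.6)s + 6.7·30.8 = 0.
That is s² + 22.52s + 206.4 = 0, so ω_n = 14.37 rad/s and ζ = 22.52/(2·14.37) = 0.7838.
%OS = 100·exp(−πζ/√(1−ζ²)) = 1.9%.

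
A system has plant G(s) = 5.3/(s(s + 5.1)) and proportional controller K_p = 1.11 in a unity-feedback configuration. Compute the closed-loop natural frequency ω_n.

1 + K_p·G(s) = 0 gives s² + 5.1s + 5.883 = 0.
So ω_n² = 5.883 ⇒ ω_n = 2.425 rad/s, and ζ = 5.1/(2ω_n) = 1.05.

ω_n = 2.43 rad/s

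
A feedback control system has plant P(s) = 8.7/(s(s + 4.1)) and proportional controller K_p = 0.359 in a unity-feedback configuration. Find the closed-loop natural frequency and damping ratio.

ω_n = 1.77 rad/s, ζ = 1.16

The closed-loop denominator is s(s+4.1) + 0.359·8.7 = s² + 4.1s + 3.123.
So ω_n² = 3.123 ⇒ ω_n = 1.767 rad/s, and ζ = 4.1/(2ω_n) = 1.16.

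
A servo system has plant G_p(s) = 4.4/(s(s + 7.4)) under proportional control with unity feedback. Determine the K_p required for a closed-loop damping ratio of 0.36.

Closed-loop characteristic equation: s² + 7.4s + K_p·4.4 = 0.
So ω_n = √(4.4K_p) and 2ζω_n = 7.4, giving ζ = 7.4/(2√(4.4K_p)).
Setting ζ = 0.36: √(4.4K_p) = 7.4/(2·0.36) = 10.28, so K_p = 105.6/4.4 = 24.

K_p = 24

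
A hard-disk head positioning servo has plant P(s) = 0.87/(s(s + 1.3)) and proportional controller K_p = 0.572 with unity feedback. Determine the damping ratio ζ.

With unity feedback the closed-loop characteristic equation is s² + 1.3s + 0.572·0.87 = s² + 1.3s + 0.4976 = 0.
Matching s² + 2ζω_n s + ω_n²: ω_n = √0.4976 = 0.7054 rad/s and 2ζω_n = 1.3, so ζ = 1.3/(2·0.7054) = 0.921.

ζ = 0.921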